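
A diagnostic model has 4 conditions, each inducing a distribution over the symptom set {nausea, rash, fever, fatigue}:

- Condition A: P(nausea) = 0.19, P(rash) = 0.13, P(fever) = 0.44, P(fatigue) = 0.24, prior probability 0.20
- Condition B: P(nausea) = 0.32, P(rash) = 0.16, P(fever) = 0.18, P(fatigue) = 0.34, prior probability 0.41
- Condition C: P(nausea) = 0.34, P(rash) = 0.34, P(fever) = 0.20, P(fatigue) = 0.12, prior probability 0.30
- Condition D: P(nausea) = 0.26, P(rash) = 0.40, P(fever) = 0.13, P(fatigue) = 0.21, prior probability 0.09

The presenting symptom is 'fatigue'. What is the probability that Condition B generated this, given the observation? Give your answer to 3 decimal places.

0.575

Posterior ∝ prior × likelihood, so P(k | x) ∝ π_k f_k(x); normalise over all components.
Categorical probabilities:
  L_A = P(fatigue | comp) = 0.24
  L_B = P(fatigue | comp) = 0.34
  L_C = P(fatigue | comp) = 0.12
  L_D = P(fatigue | comp) = 0.21
Multiply by the mixture weights:
  π_A·L_A = 0.20 × 0.24 = 0.048
  π_B·L_B = 0.41 × 0.34 = 0.1394
  π_C·L_C = 0.30 × 0.12 = 0.036
  π_D·L_D = 0.09 × 0.21 = 0.0189
Marginal: 0.048 + 0.1394 + 0.036 + 0.0189 = 0.2423
So the posterior for Condition B is 0.1394 / 0.2423 ≈ 0.575.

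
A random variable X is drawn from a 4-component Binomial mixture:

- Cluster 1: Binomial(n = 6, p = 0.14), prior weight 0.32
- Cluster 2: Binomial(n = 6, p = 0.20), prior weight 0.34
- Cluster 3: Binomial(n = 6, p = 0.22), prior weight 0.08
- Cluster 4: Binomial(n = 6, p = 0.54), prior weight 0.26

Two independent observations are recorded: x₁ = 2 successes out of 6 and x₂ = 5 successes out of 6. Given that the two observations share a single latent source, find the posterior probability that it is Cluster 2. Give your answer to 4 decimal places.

By Bayes' theorem, P(k | x) = π_k f_k(x) / Σ_j π_j f_j(x).
Since both observations come from the same component, the likelihood for component k is f_k(x₁)·f_k(x₂).
  p_1 = [0.16082] × [0.000277517] = 4.46304e-05
  p_2 = [0.24576] × [0.001536] = 0.000377487
  p_3 = [0.268729] × [0.0024119] = 0.000648148
  p_4 = [0.195844] × [0.12673] = 0.0248192
Prior × likelihood for each component:
  π_1·p_1 = 0.32 × 4.46304e-05 = 1.42817e-05
  π_2·p_2 = 0.34 × 0.000377487 = 0.000128346
  π_3·p_3 = 0.08 × 0.000648148 = 5.18519e-05
  π_4·p_4 = 0.26 × 0.0248192 = 0.006453
Evidence: 1.42817e-05 + 0.000128346 + 5.18519e-05 + 0.006453 = 0.00664747
Responsibility of Cluster 2: 0.000128346 / 0.00664747 ≈ 0.0193

0.0193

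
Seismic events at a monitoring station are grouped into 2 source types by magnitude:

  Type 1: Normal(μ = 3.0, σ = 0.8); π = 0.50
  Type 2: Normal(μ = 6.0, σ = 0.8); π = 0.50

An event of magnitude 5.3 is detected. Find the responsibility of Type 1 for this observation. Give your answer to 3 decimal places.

The responsibility of component k is w_k f_k(x) divided by Σ_j w_j f_j(x).
Evaluate each component's likelihood at the observed value:
  f_1 = 0.00799765
  f_2 = 0.340069
Multiply by the mixture weights:
  w_1·f_1 = 0.50 × 0.00799765 = 0.00399883
  w_2·f_2 = 0.50 × 0.340069 = 0.170034
Denominator: 0.00399883 + 0.170034 = 0.174033
P(Type 1 | data) ≈ 0.023

0.023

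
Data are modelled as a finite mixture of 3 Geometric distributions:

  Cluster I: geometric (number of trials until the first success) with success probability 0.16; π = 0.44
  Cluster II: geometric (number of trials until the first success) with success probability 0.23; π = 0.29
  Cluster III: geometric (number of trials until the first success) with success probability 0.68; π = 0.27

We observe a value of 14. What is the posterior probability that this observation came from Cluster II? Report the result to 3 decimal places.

0.234

P(component k | x) = P(Z=k)·f_k(x) / marginal(x), where marginal(x) = Σ_j P(Z=j)·f_j(x).
Geometric probabilities:
  f_I = 0.0165863
  f_II = 0.0076932
  f_III = 2.50876e-07
Unnormalised posteriors:
  P(Z=I)·f_I = 0.44 × 0.0165863 = 0.00729799
  P(Z=II)·f_II = 0.29 × 0.0076932 = 0.00223103
  P(Z=III)·f_III = 0.27 × 2.50876e-07 = 6.77364e-08
Normaliser: 0.00729799 + 0.00223103 + 6.77364e-08 = 0.00952909
P(Cluster II | data) = 0.00223103 / 0.00952909 ≈ 0.234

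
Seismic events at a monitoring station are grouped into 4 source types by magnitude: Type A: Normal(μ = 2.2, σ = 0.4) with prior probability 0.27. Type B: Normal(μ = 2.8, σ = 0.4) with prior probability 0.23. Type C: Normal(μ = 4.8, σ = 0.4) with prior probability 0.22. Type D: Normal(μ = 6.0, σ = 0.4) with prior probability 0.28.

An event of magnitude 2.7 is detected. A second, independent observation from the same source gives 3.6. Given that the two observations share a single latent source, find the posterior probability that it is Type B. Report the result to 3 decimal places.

By Bayes' theorem, P(k | x) = w_k f_k(x) / Σ_j w_j f_j(x).
Since both observations come from the same component, the likelihood for component k is f_k(x₁)·f_k(x₂).
  L_A = [(1/(0.4·√(2π)))·exp(−(2.7−2.2)²/(2·0.4²)) = 0.997356·exp(-0.78125) = 0.456623] × [0.00218171] = 0.000996217
  L_B = [(1/(0.4·√(2π)))·exp(−(2.7−2.8)²/(2·0.4²)) = 0.997356·exp(-0.03125) = 0.96667] × [0.134977] = 0.130479
  L_C = [(1/(0.4·√(2π)))·exp(−(2.7−4.8)²/(2·0.4²)) = 0.997356·exp(-13.78125) = 1.03212e-06] × [0.0110796] = 1.14355e-08
  L_D = [(1/(0.4·√(2π)))·exp(−(2.7−6.0)²/(2·0.4²)) = 0.997356·exp(-34.03125) = 1.65678e-15] × [1.51897e-08] = 2.51661e-23
Prior × likelihood for each component:
  w_A·L_A = 0.27 × 0.000996217 = 0.000268979
  w_B·L_B = 0.23 × 0.130479 = 0.0300101
  w_C·L_C = 0.22 × 1.14355e-08 = 2.5158e-09
  w_D·L_D = 0.28 × 2.51661e-23 = 7.0465e-24
Normaliser: 0.000268979 + 0.0300101 + 2.5158e-09 + 7.0465e-24 = 0.0302791
P(Type B | x₁, x₂) ≈ 0.991

0.991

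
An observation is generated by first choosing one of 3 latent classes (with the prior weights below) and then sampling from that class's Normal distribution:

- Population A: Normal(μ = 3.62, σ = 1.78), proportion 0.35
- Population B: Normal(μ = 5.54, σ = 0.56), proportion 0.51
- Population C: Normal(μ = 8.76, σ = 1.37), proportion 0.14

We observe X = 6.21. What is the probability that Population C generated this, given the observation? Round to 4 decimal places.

0.0340

Posterior ∝ prior × likelihood, so P(k | x) ∝ w_k f_k(x); normalise over all components.
Normal densities:
  L_A = (1/(1.78·√(2π)))·exp(−(6.21−3.62)²/(2·1.78²)) = 0.224125·exp(-1.05859) = 0.0777586
  L_B = (1/(0.56·√(2π)))·exp(−(6.21−5.54)²/(2·0.56²)) = 0.712397·exp(-0.71572) = 0.348248
  L_C = (1/(1.37·√(2π)))·exp(−(6.21−8.76)²/(2·1.37²)) = 0.291199·exp(-1.73224) = 0.0515092
Multiply by the mixture weights:
  w_A·L_A = 0.35 × 0.0777586 = 0.0272155
  w_B·L_B = 0.51 × 0.348248 = 0.177606
  w_C·L_C = 0.14 × 0.0515092 = 0.00721129
Evidence: 0.0272155 + 0.177606 + 0.00721129 = 0.212033
So the posterior for Population C is 0.00721129 / 0.212033 ≈ 0.0340.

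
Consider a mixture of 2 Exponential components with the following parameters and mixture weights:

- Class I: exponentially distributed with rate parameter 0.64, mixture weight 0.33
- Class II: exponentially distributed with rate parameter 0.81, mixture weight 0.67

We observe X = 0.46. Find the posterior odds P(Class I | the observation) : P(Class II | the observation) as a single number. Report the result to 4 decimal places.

0.4208

The posterior odds equal the prior odds times the likelihood ratio: (π_i/π_j)·(f_i(x)/f_j(x)).
Component likelihoods at x = 0.46:
  L_I = 0.64·e^(−0.64·0.46) = 0.64·e^(−0.2944) = 0.476786
  L_II = 0.81·e^(−0.81·0.46) = 0.81·e^(−0.3726) = 0.558042
Posterior odds = (π_I·L_I) / (π_II·L_II) = (0.33·0.476786) / (0.67·0.558042) = 0.157339 / 0.373888 ≈ 0.4208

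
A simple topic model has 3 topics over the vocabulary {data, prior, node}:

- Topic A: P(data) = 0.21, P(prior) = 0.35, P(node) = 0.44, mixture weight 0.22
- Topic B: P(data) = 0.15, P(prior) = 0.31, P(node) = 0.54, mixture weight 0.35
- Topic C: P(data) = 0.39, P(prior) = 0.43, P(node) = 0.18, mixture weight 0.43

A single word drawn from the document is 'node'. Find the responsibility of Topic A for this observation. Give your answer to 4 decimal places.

0.2665

Posterior ∝ prior × likelihood, so P(k | x) ∝ P(Z=k) f_k(x); normalise over all components.
Evaluate each component's likelihood at the observed value:
  p_A = P(node | comp) = 0.44
  p_B = P(node | comp) = 0.54
  p_C = P(node | comp) = 0.18
Prior × likelihood for each component:
  P(Z=A)·p_A = 0.22 × 0.44 = 0.0968
  P(Z=B)·p_B = 0.35 × 0.54 = 0.189
  P(Z=C)·p_C = 0.43 × 0.18 = 0.0774
Denominator: 0.0968 + 0.189 + 0.0774 = 0.3632
So the posterior for Topic A is 0.0968 / 0.3632 ≈ 0.2665.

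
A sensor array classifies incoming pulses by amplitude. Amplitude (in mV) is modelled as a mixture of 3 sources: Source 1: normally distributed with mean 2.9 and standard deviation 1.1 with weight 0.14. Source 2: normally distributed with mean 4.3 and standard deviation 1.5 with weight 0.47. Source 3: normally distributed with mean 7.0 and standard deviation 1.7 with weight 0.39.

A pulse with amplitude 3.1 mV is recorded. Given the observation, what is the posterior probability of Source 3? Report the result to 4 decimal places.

0.0447

P(component k | x) = P(Z=k)·f_k(x) / marginal(x), where marginal(x) = Σ_j P(Z=j)·f_j(x).
Component likelihoods at x = 3.1 mV:
  p_1 = 0.356729
  p_2 = 0.193128
  p_3 = 0.0168896
Prior × likelihood for each component:
  P(Z=1)·p_1 = 0.14 × 0.356729 = 0.0499421
  P(Z=2)·p_2 = 0.47 × 0.193128 = 0.09077
  P(Z=3)·p_3 = 0.39 × 0.0168896 = 0.00658696
Marginal: 0.0499421 + 0.09077 + 0.00658696 = 0.147299
Responsibility of Source 3: 0.00658696 / 0.147299 ≈ 0.0447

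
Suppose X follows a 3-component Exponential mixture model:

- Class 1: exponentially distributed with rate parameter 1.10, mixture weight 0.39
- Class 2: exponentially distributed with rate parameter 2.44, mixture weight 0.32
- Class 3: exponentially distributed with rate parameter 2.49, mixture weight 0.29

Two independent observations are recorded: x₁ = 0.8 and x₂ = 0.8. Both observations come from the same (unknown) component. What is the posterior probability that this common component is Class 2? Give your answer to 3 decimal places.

P(component k | x) = w_k·f_k(x) / marginal(x), where marginal(x) = Σ_j w_j·f_j(x).
Since both observations come from the same component, the likelihood for component k is f_k(x₁)·f_k(x₂).
  p_1 = [0.456261] × [0.456261] = 0.208174
  p_2 = [0.346455] × [0.346455] = 0.120031
  p_3 = [0.339692] × [0.339692] = 0.11539
Prior × likelihood for each component:
  w_1·p_1 = 0.39 × 0.208174 = 0.081188
  w_2·p_2 = 0.32 × 0.120031 = 0.03841
  w_3·p_3 = 0.29 × 0.11539 = 0.0334632
Marginal: 0.081188 + 0.03841 + 0.0334632 = 0.153061
P(Class 2 | data) ≈ 0.251

0.251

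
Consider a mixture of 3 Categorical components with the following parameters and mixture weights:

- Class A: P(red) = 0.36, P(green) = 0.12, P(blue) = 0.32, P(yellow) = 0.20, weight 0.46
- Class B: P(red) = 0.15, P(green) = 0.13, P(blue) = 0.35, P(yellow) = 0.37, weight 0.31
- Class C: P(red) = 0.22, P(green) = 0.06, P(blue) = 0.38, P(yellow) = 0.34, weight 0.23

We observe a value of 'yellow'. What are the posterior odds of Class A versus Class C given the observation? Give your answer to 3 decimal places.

Since P(k|x) ∝ P(Z=k) f_k(x), the posterior odds are P(Z=i) f_i(x) / (P(Z=j) f_j(x)).
Evaluate each component's likelihood at the observed value:
  f_A = P(yellow | comp) = 0.20
  f_B = P(yellow | comp) = 0.37
  f_C = P(yellow | comp) = 0.34
Odds = (0.46/0.23) × (0.2/0.34) = 2 × 0.588235 ≈ 1.176

1.176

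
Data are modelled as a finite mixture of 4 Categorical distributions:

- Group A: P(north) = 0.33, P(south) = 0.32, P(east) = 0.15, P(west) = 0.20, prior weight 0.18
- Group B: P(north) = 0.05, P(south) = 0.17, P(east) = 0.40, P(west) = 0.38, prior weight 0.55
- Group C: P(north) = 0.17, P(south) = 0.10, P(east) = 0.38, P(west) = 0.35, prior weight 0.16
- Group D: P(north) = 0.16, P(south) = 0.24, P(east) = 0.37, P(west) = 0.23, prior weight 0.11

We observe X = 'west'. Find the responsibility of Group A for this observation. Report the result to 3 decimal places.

P(component k | x) = π_k·f_k(x) / marginal(x), where marginal(x) = Σ_j π_j·f_j(x).
Component likelihoods at x = 'west':
  p_A = P(west | comp) = 0.20
  p_B = P(west | comp) = 0.38
  p_C = P(west | comp) = 0.35
  p_D = P(west | comp) = 0.23
Prior × likelihood for each component:
  π_A·p_A = 0.18 × 0.2 = 0.036
  π_B·p_B = 0.55 × 0.38 = 0.209
  π_C·p_C = 0.16 × 0.35 = 0.056
  π_D·p_D = 0.11 × 0.23 = 0.0253
Sum: 0.036 + 0.209 + 0.056 + 0.0253 = 0.3263
P(Group A | data) ≈ 0.110

0.110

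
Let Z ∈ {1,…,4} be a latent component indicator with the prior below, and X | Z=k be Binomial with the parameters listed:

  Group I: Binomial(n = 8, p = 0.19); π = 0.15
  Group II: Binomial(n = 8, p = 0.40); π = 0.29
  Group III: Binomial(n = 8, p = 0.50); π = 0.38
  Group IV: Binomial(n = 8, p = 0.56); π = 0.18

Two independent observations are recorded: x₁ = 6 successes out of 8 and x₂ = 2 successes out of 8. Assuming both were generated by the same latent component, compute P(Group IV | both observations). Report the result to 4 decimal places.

By Bayes' theorem, P(k | x) = w_k f_k(x) / Σ_j w_j f_j(x).
Since both observations come from the same component, the likelihood for component k is f_k(x₁)·f_k(x₂).
  p_I = [0.00086427] × [0.28548] = 0.000246732
  p_II = [0.0412877] × [0.209019] = 0.0086299
  p_III = [0.109375] × [0.109375] = 0.0119629
  p_IV = [0.167183] × [0.0637162] = 0.0106523
Weight by the priors:
  w_I·p_I = 0.15 × 0.000246732 = 3.70098e-05
  w_II·p_II = 0.29 × 0.0086299 = 0.00250267
  w_III·p_III = 0.38 × 0.0119629 = 0.0045459
  w_IV·p_IV = 0.18 × 0.0106523 = 0.00191741
Marginal: 3.70098e-05 + 0.00250267 + 0.0045459 + 0.00191741 = 0.00900299
So the posterior for Group IV is 0.00191741 / 0.00900299 ≈ 0.2130.

0.2130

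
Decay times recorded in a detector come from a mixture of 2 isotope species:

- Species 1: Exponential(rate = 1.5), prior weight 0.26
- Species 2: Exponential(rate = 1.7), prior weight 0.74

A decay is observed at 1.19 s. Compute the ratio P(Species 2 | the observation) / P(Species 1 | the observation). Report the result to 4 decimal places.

2.5425

Only the two components matter; the odds are (π_i f_i(x)) / (π_j f_j(x)).
Component likelihoods at x = 1.19 s:
  f_1 = 1.5·e^(−1.5·1.19) = 1.5·e^(−1.7850) = 0.251696
  f_2 = 1.7·e^(−1.7·1.19) = 1.7·e^(−2.0230) = 0.224839
Odds = (0.74/0.26) × (0.224839/0.251696) = 2.84615 × 0.893296 ≈ 2.5425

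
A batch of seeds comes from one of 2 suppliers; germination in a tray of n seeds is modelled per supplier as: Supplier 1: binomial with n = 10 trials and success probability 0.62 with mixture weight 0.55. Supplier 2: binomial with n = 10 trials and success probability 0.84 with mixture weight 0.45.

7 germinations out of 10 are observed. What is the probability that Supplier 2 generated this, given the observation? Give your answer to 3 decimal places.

0.339

Apply Bayes' rule: the posterior for each component is proportional to its prior times its likelihood at x.
Binomial probabilities:
  L_1 = 0.231886
  L_2 = 0.145043
Multiply by the mixture weights:
  π_1·L_1 = 0.55 × 0.231886 = 0.127537
  π_2·L_2 = 0.45 × 0.145043 = 0.0652693
Sum: 0.127537 + 0.0652693 = 0.192806
P(Supplier 2 | data) ≈ 0.339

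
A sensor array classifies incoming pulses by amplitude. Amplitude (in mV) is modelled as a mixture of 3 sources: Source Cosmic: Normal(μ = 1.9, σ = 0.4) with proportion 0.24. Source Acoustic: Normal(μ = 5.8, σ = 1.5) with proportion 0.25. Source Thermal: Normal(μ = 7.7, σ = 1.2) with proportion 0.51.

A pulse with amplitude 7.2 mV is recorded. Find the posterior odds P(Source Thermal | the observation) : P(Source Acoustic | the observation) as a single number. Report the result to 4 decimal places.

Posterior odds = (π_i f_i(x)) / (π_j f_j(x)); the normalising sum cancels.
Component likelihoods at x = 7.2 mV:
  f_Cosmic = 7.51515e-39
  f_Acoustic = 0.172052
  f_Thermal = 0.30481
Odds = (0.51/0.25) × (0.30481/0.172052) = 2.04 × 1.77162 ≈ 3.6141

3.6141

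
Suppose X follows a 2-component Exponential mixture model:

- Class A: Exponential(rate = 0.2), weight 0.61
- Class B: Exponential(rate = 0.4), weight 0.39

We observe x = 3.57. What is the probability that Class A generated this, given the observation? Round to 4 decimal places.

P(component k | x) = P(Z=k)·f_k(x) / marginal(x), where marginal(x) = Σ_j P(Z=j)·f_j(x).
Exponential densities:
  f_A = 0.0979363
  f_B = 0.0959152
Multiply by the mixture weights:
  P(Z=A)·f_A = 0.61 × 0.0979363 = 0.0597411
  P(Z=B)·f_B = 0.39 × 0.0959152 = 0.0374069
Sum: 0.0597411 + 0.0374069 = 0.0971481
P(Class A | 3.57) = 0.0597411 / 0.0971481 ≈ 0.6149

0.6149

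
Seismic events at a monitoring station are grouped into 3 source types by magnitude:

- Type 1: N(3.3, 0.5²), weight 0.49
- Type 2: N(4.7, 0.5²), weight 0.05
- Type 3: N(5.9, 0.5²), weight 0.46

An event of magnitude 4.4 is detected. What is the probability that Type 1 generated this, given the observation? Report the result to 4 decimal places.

P(component k | x) = π_k·f_k(x) / marginal(x), where marginal(x) = Σ_j π_j·f_j(x).
Normal densities:
  p_1 = (1/(0.5·√(2π)))·exp(−(4.4−3.3)²/(2·0.5²)) = 0.797885·exp(-2.42000) = 0.0709492
  p_2 = (1/(0.5·√(2π)))·exp(−(4.4−4.7)²/(2·0.5²)) = 0.797885·exp(-0.18000) = 0.666449
  p_3 = (1/(0.5·√(2π)))·exp(−(4.4−5.9)²/(2·0.5²)) = 0.797885·exp(-4.50000) = 0.0088637
Weight by the priors:
  π_1·p_1 = 0.49 × 0.0709492 = 0.0347651
  π_2·p_2 = 0.05 × 0.666449 = 0.0333225
  π_3·p_3 = 0.46 × 0.0088637 = 0.0040773
Marginal: 0.0347651 + 0.0333225 + 0.0040773 = 0.0721649
P(Type 1 | the observation) = 0.0347651 / 0.0721649 ≈ 0.4817

0.4817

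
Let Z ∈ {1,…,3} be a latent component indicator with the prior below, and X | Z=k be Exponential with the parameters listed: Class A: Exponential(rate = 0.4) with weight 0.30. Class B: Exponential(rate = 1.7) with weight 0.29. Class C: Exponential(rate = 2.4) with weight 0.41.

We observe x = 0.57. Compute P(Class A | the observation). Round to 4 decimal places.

P(component k | x) = P(Z=k)·f_k(x) / marginal(x), where marginal(x) = Σ_j P(Z=j)·f_j(x).
Evaluate each component's likelihood at the observed value:
  f_A = 0.4·e^(−0.4·0.57) = 0.4·e^(−0.2280) = 0.31845
  f_B = 1.7·e^(−1.7·0.57) = 1.7·e^(−0.9690) = 0.645086
  f_C = 2.4·e^(−2.4·0.57) = 2.4·e^(−1.3680) = 0.611078
Unnormalised posteriors:
  P(Z=A)·f_A = 0.30 × 0.31845 = 0.0955349
  P(Z=B)·f_B = 0.29 × 0.645086 = 0.187075
  P(Z=C)·f_C = 0.41 × 0.611078 = 0.250542
Denominator: 0.0955349 + 0.187075 + 0.250542 = 0.533152
P(Class A | data) = 0.0955349 / 0.533152 ≈ 0.1792

0.1792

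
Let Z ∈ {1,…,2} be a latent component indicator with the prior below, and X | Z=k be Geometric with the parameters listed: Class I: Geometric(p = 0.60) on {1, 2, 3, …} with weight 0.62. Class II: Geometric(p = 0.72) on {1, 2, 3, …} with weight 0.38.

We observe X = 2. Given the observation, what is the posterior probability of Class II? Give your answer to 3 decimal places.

0.340

The responsibility of component k is π_k f_k(x) divided by Σ_j π_j f_j(x).
Component likelihoods at x = 2:
  p_I = 0.24
  p_II = 0.2016
Prior × likelihood for each component:
  π_I·p_I = 0.62 × 0.24 = 0.1488
  π_II·p_II = 0.38 × 0.2016 = 0.076608
Marginal: 0.1488 + 0.076608 = 0.225408
P(Class II | data) = 0.076608 / 0.225408 ≈ 0.340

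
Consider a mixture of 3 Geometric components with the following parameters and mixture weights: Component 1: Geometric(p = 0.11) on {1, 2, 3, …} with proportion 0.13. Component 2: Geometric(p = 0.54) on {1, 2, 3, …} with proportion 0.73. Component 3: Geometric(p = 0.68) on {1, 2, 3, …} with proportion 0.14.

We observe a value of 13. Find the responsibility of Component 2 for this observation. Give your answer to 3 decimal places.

By Bayes' theorem, P(k | x) = π_k f_k(x) / Σ_j π_j f_j(x).
Geometric probabilities:
  L_1 = 0.0271689
  L_2 = 4.84716e-05
  L_3 = 7.83987e-07
Multiply by the mixture weights:
  π_1·L_1 = 0.13 × 0.0271689 = 0.00353196
  π_2·L_2 = 0.73 × 4.84716e-05 = 3.53843e-05
  π_3·L_3 = 0.14 × 7.83987e-07 = 1.09758e-07
Marginal: 0.00353196 + 3.53843e-05 + 1.09758e-07 = 0.00356746
So the posterior for Component 2 is 3.53843e-05 / 0.00356746 ≈ 0.010.

0.010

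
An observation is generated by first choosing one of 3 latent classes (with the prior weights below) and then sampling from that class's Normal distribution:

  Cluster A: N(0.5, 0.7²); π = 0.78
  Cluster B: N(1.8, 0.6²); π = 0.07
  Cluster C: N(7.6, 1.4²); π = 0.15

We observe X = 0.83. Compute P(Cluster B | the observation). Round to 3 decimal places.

0.031

By Bayes' theorem, P(k | x) = P(Z=k) f_k(x) / Σ_j P(Z=j) f_j(x).
Normal densities:
  p_A = 0.509979
  p_B = 0.179978
  p_C = 2.38222e-06
Unnormalised posteriors:
  P(Z=A)·p_A = 0.78 × 0.509979 = 0.397783
  P(Z=B)·p_B = 0.07 × 0.179978 = 0.0125985
  P(Z=C)·p_C = 0.15 × 2.38222e-06 = 3.57333e-07
Normaliser: 0.397783 + 0.0125985 + 3.57333e-07 = 0.410382
P(Cluster B | x) ≈ 0.031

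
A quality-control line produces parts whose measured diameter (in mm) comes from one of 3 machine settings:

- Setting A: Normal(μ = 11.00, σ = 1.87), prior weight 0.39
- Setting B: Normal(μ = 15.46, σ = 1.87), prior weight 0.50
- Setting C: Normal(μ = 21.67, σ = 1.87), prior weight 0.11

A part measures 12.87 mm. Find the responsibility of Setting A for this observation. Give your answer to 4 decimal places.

0.5525

By Bayes' theorem, P(k | x) = π_k f_k(x) / Σ_j π_j f_j(x).
Component likelihoods at x = 12.87 mm:
  f_A = 0.129396
  f_B = 0.0817551
  f_C = 3.31338e-06
Unnormalised posteriors:
  π_A·f_A = 0.39 × 0.129396 = 0.0504645
  π_B·f_B = 0.50 × 0.0817551 = 0.0408776
  π_C·f_C = 0.11 × 3.31338e-06 = 3.64472e-07
Denominator: 0.0504645 + 0.0408776 + 3.64472e-07 = 0.0913424
P(Setting A | x) ≈ 0.5525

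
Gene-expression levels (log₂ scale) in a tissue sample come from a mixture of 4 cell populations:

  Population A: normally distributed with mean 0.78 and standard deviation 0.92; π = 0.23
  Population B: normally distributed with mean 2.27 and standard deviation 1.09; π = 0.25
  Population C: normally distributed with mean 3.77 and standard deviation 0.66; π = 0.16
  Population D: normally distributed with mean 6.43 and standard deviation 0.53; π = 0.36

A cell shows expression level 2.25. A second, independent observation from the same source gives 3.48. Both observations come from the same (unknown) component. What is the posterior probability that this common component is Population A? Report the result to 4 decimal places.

By Bayes' theorem, P(k | x) = P(Z=k) f_k(x) / Σ_j P(Z=j) f_j(x).
Since both observations come from the same component, the likelihood for component k is f_k(x₁)·f_k(x₂).
  p_A = [(1/(0.92·√(2π)))·exp(−(2.25−0.78)²/(2·0.92²)) = 0.433633·exp(-1.27652) = 0.120986] × [0.0058458] = 0.00070726
  p_B = [(1/(1.09·√(2π)))·exp(−(2.25−2.27)²/(2·1.09²)) = 0.366002·exp(-0.00017) = 0.36594] × [0.197648] = 0.0723274
  p_C = [(1/(0.66·√(2π)))·exp(−(2.25−3.77)²/(2·0.66²)) = 0.604458·exp(-2.65197) = 0.0426215] × [0.548835] = 0.0233922
  p_D = [(1/(0.53·√(2π)))·exp(−(2.25−6.43)²/(2·0.53²)) = 0.752721·exp(-31.10075) = 2.34289e-14] × [1.41008e-07] = 3.30366e-21
Multiply by the mixture weights:
  P(Z=A)·p_A = 0.23 × 0.00070726 = 0.00016267
  P(Z=B)·p_B = 0.25 × 0.0723274 = 0.0180818
  P(Z=C)·p_C = 0.16 × 0.0233922 = 0.00374275
  P(Z=D)·p_D = 0.36 × 3.30366e-21 = 1.18932e-21
Evidence: 0.00016267 + 0.0180818 + 0.00374275 + 1.18932e-21 = 0.0219873
P(Population A | x) ≈ 0.0074

0.0074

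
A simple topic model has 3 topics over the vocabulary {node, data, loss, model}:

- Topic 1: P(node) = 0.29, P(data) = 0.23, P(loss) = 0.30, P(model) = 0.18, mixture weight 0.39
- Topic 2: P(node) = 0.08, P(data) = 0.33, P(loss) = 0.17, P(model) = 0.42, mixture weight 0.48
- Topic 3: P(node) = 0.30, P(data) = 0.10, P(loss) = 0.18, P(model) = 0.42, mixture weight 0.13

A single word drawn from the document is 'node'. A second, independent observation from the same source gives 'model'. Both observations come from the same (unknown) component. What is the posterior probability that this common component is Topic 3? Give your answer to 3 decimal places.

0.310

Posterior ∝ prior × likelihood, so P(k | x) ∝ P(Z=k) f_k(x); normalise over all components.
Since both observations come from the same component, the likelihood for component k is f_k(x₁)·f_k(x₂).
  p_1 = [P(node | comp) = 0.29] × [0.18] = 0.0522
  p_2 = [P(node | comp) = 0.08] × [0.42] = 0.0336
  p_3 = [P(node | comp) = 0.30] × [0.42] = 0.126
Unnormalised posteriors:
  P(Z=1)·p_1 = 0.39 × 0.0522 = 0.020358
  P(Z=2)·p_2 = 0.48 × 0.0336 = 0.016128
  P(Z=3)·p_3 = 0.13 × 0.126 = 0.01638
Denominator: 0.020358 + 0.016128 + 0.01638 = 0.052866
P(Topic 3 | x₁,x₂) ≈ 0.310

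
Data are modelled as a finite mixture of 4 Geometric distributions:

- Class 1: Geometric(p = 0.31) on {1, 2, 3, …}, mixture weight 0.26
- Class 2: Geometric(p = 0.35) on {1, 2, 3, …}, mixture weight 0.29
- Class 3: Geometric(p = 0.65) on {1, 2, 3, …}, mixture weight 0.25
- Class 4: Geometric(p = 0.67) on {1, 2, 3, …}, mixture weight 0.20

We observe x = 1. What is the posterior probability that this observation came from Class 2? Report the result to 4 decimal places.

By Bayes' theorem, P(k | x) = π_k f_k(x) / Σ_j π_j f_j(x).
Evaluate each component's likelihood at the observed value:
  p_1 = 0.31
  p_2 = 0.35
  p_3 = 0.65
  p_4 = 0.67
Multiply by the mixture weights:
  π_1·p_1 = 0.26 × 0.31 = 0.0806
  π_2·p_2 = 0.29 × 0.35 = 0.1015
  π_3·p_3 = 0.25 × 0.65 = 0.1625
  π_4·p_4 = 0.20 × 0.67 = 0.134
Evidence: 0.0806 + 0.1015 + 0.1625 + 0.134 = 0.4786
P(Class 2 | the observation) = 0.1015 / 0.4786 ≈ 0.2121

0.2121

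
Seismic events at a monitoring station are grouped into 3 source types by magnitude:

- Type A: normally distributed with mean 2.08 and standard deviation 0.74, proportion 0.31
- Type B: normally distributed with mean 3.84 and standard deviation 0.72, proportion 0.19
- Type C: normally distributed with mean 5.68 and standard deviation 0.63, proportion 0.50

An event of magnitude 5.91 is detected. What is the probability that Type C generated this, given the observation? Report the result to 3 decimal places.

0.994

Apply Bayes' rule: the posterior for each component is proportional to its prior times its likelihood at x.
Normal densities:
  f_A = 8.21904e-07
  f_B = 0.00888628
  f_C = 0.592417
Prior × likelihood for each component:
  π_A·f_A = 0.31 × 8.21904e-07 = 2.5479e-07
  π_B·f_B = 0.19 × 0.00888628 = 0.00168839
  π_C·f_C = 0.50 × 0.592417 = 0.296208
Sum: 2.5479e-07 + 0.00168839 + 0.296208 = 0.297897
So the posterior for Type C is 0.296208 / 0.297897 ≈ 0.994.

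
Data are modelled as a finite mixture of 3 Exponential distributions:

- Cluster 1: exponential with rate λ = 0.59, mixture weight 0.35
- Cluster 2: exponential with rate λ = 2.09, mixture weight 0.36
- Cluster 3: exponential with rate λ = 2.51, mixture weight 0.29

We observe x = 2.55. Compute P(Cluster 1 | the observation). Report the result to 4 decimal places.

0.9043

By Bayes' theorem, P(k | x) = π_k f_k(x) / Σ_j π_j f_j(x).
Evaluate each component's likelihood at the observed value:
  L_1 = 0.59·e^(−0.59·2.55) = 0.59·e^(−1.5045) = 0.131056
  L_2 = 2.09·e^(−2.09·2.55) = 2.09·e^(−5.3295) = 0.0101292
  L_3 = 2.51·e^(−2.51·2.55) = 2.51·e^(−6.4005) = 0.00416842
Multiply by the mixture weights:
  π_1·L_1 = 0.35 × 0.131056 = 0.0458695
  π_2·L_2 = 0.36 × 0.0101292 = 0.0036465
  π_3·L_3 = 0.29 × 0.00416842 = 0.00120884
Normaliser: 0.0458695 + 0.0036465 + 0.00120884 = 0.0507248
P(Cluster 1 | x) ≈ 0.9043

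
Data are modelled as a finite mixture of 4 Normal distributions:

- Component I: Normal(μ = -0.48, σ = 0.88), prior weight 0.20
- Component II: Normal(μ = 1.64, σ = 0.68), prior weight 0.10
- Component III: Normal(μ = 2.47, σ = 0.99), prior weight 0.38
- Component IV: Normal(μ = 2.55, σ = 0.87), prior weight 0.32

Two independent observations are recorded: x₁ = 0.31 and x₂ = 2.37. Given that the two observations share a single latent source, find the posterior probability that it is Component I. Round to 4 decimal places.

0.0131

P(component k | x) = w_k·f_k(x) / marginal(x), where marginal(x) = Σ_j w_j·f_j(x).
Since both observations come from the same component, the likelihood for component k is f_k(x₁)·f_k(x₂).
  p_I = [(1/(0.88·√(2π)))·exp(−(0.31−-0.48)²/(2·0.88²)) = 0.453344·exp(-0.40296) = 0.302988] × [0.00239233] = 0.000724847
  p_II = [(1/(0.68·√(2π)))·exp(−(0.31−1.64)²/(2·0.68²)) = 0.586680·exp(-1.91274) = 0.0866382] × [0.329721] = 0.0285664
  p_III = [(1/(0.99·√(2π)))·exp(−(0.31−2.47)²/(2·0.99²)) = 0.402972·exp(-2.38017) = 0.0372891] × [0.400921] = 0.01495
  p_IV = [(1/(0.87·√(2π)))·exp(−(0.31−2.55)²/(2·0.87²)) = 0.458554·exp(-3.31457) = 0.0166683] × [0.448844] = 0.00748145
Weight by the priors:
  w_I·p_I = 0.20 × 0.000724847 = 0.000144969
  w_II·p_II = 0.10 × 0.0285664 = 0.00285664
  w_III·p_III = 0.38 × 0.01495 = 0.005681
  w_IV·p_IV = 0.32 × 0.00748145 = 0.00239406
Evidence: 0.000144969 + 0.00285664 + 0.005681 + 0.00239406 = 0.0110767
P(Component I | x₁, x₂) = 0.000144969 / 0.0110767 ≈ 0.0131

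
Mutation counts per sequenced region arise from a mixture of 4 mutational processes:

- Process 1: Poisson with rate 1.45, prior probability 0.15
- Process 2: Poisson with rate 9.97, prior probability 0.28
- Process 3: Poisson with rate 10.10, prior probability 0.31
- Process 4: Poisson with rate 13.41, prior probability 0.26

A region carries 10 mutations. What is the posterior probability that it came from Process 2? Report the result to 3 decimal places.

P(component k | x) = π_k·f_k(x) / marginal(x), where marginal(x) = Σ_j π_j·f_j(x).
Component likelihoods at x = 10 mutations:
  L_1 = e^(−1.45)·1.45^10/10! = 2.65577e-06
  L_2 = e^(−9.97)·9.97^10/10! = 0.125104
  L_3 = e^(−10.10)·10.10^10/10! = 0.125048
  L_4 = e^(−13.41)·13.41^10/10! = 0.0777384
Multiply by the mixture weights:
  π_1·L_1 = 0.15 × 2.65577e-06 = 3.98365e-07
  π_2·L_2 = 0.28 × 0.125104 = 0.0350292
  π_3·L_3 = 0.31 × 0.125048 = 0.0387649
  π_4·L_4 = 0.26 × 0.0777384 = 0.020212
Sum: 3.98365e-07 + 0.0350292 + 0.0387649 + 0.020212 = 0.0940065
Responsibility of Process 2: 0.0350292 / 0.0940065 ≈ 0.373

0.373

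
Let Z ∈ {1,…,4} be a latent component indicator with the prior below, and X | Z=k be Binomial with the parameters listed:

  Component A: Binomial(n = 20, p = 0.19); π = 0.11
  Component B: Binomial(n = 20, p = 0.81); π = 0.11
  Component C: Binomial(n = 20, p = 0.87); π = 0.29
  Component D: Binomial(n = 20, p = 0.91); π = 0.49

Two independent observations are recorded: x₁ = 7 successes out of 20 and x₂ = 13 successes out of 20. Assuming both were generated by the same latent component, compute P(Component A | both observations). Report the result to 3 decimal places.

0.499

Apply Bayes' rule: the posterior for each component is proportional to its prior times its likelihood at x.
Since both observations come from the same component, the likelihood for component k is f_k(x₁)·f_k(x₂).
  p_A = [C(20,7)·0.19^7·0.81^13 = 77520·8.93872e-06·0.0646108 = 0.0447707] × [7.45771e-06] = 3.33887e-07
  p_B = [C(20,7)·0.81^7·0.19^13 = 77520·0.228768·4.2053e-10 = 7.45771e-06] × [0.0447707] = 3.33887e-07
  p_C = [C(20,7)·0.87^7·0.13^13 = 77520·0.377255·3.02875e-12 = 8.85752e-08] × [0.00795733] = 7.04822e-10
  p_D = [C(20,7)·0.91^7·0.09^13 = 77520·0.516761·2.54187e-14 = 1.01825e-09] × [0.00108805] = 1.10791e-12
Multiply by the mixture weights:
  π_A·p_A = 0.11 × 3.33887e-07 = 3.67276e-08
  π_B·p_B = 0.11 × 3.33887e-07 = 3.67276e-08
  π_C·p_C = 0.29 × 7.04822e-10 = 2.04398e-10
  π_D·p_D = 0.49 × 1.10791e-12 = 5.42877e-13
Denominator: 3.67276e-08 + 3.67276e-08 + 2.04398e-10 + 5.42877e-13 = 7.36602e-08
P(Component A | data) = 3.67276e-08 / 7.36602e-08 ≈ 0.499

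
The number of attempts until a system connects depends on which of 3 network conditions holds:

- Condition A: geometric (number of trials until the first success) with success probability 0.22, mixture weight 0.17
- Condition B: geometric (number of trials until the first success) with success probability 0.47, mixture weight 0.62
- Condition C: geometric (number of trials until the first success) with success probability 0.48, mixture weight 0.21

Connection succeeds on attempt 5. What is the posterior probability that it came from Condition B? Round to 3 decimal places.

The responsibility of component k is P(Z=k) f_k(x) divided by Σ_j P(Z=j) f_j(x).
Geometric probabilities:
  f_A = 0.0814331
  f_B = 0.0370853
  f_C = 0.0350958
Weight by the priors:
  P(Z=A)·f_A = 0.17 × 0.0814331 = 0.0138436
  P(Z=B)·f_B = 0.62 × 0.0370853 = 0.0229929
  P(Z=C)·f_C = 0.21 × 0.0350958 = 0.00737011
Sum: 0.0138436 + 0.0229929 + 0.00737011 = 0.0442066
P(Condition B | the observation) ≈ 0.520

0.520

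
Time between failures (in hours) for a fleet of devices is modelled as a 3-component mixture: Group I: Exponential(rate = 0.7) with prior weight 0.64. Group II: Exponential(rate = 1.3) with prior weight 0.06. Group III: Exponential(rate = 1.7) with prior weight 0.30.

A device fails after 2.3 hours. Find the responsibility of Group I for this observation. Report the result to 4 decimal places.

P(component k | x) = P(Z=k)·f_k(x) / marginal(x), where marginal(x) = Σ_j P(Z=j)·f_j(x).
Component likelihoods at x = 2.3 hours:
  f_I = 0.139921
  f_II = 0.0653737
  f_III = 0.0340689
Prior × likelihood for each component:
  P(Z=I)·f_I = 0.64 × 0.139921 = 0.0895497
  P(Z=II)·f_II = 0.06 × 0.0653737 = 0.00392242
  P(Z=III)·f_III = 0.30 × 0.0340689 = 0.0102207
Denominator: 0.0895497 + 0.00392242 + 0.0102207 = 0.103693
Responsibility of Group I: 0.0895497 / 0.103693 ≈ 0.8636

0.8636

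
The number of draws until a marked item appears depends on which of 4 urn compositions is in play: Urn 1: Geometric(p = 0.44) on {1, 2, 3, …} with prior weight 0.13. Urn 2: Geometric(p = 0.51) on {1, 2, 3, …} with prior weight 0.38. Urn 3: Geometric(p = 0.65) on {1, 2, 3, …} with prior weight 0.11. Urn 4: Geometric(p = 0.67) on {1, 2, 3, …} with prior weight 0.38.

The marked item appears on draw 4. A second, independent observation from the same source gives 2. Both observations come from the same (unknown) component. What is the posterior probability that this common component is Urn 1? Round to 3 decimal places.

Posterior ∝ prior × likelihood, so P(k | x) ∝ w_k f_k(x); normalise over all components.
Since both observations come from the same component, the likelihood for component k is f_k(x₁)·f_k(x₂).
  f_1 = [0.44·(1−0.44)^3 = 0.44·0.175616 = 0.077271] × [0.2464] = 0.0190396
  f_2 = [0.51·(1−0.51)^3 = 0.51·0.117649 = 0.060001] × [0.2499] = 0.0149942
  f_3 = [0.65·(1−0.65)^3 = 0.65·0.042875 = 0.0278687] × [0.2275] = 0.00634014
  f_4 = [0.67·(1−0.67)^3 = 0.67·0.035937 = 0.0240778] × [0.2211] = 0.0053236
Weight by the priors:
  w_1·f_1 = 0.13 × 0.0190396 = 0.00247515
  w_2·f_2 = 0.38 × 0.0149942 = 0.00569781
  w_3·f_3 = 0.11 × 0.00634014 = 0.000697415
  w_4·f_4 = 0.38 × 0.0053236 = 0.00202297
Sum: 0.00247515 + 0.00569781 + 0.000697415 + 0.00202297 = 0.0108933
P(Urn 1 | data) = 0.00247515 / 0.0108933 ≈ 0.227

0.227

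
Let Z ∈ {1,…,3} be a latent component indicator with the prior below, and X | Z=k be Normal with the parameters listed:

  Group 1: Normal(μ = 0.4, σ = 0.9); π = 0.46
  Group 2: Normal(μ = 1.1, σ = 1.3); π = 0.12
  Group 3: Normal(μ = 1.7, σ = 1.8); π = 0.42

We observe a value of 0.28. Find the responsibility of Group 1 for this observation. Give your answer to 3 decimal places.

0.673

Posterior ∝ prior × likelihood, so P(k | x) ∝ w_k f_k(x); normalise over all components.
Component likelihoods at x = 0.28:
  p_1 = (1/(0.9·√(2π)))·exp(−(0.28−0.4)²/(2·0.9²)) = 0.443269·exp(-0.00889) = 0.439346
  p_2 = (1/(1.3·√(2π)))·exp(−(0.28−1.1)²/(2·1.3²)) = 0.306879·exp(-0.19893) = 0.251519
  p_3 = (1/(1.8·√(2π)))·exp(−(0.28−1.7)²/(2·1.8²)) = 0.221635·exp(-0.31117) = 0.162367
Weight by the priors:
  w_1·p_1 = 0.46 × 0.439346 = 0.202099
  w_2·p_2 = 0.12 × 0.251519 = 0.0301823
  w_3·p_3 = 0.42 × 0.162367 = 0.068194
Sum: 0.202099 + 0.0301823 + 0.068194 = 0.300476
So the posterior for Group 1 is 0.202099 / 0.300476 ≈ 0.673.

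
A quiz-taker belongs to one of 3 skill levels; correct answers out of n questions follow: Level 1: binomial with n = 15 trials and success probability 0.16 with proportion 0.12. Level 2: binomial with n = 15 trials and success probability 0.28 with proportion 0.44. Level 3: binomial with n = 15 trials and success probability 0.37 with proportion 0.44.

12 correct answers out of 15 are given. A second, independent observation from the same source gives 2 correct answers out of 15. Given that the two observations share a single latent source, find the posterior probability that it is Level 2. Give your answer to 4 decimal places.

0.1461

By Bayes' theorem, P(k | x) = π_k f_k(x) / Σ_j π_j f_j(x).
Since both observations come from the same component, the likelihood for component k is f_k(x₁)·f_k(x₂).
  L_1 = [7.59083e-08] × [0.278651] = 2.11519e-08
  L_2 = [3.94371e-05] × [0.115034] = 4.53663e-06
  L_3 = [0.000748952] × [0.0354014] = 2.65139e-05
Prior × likelihood for each component:
  π_1·L_1 = 0.12 × 2.11519e-08 = 2.53823e-09
  π_2·L_2 = 0.44 × 4.53663e-06 = 1.99612e-06
  π_3·L_3 = 0.44 × 2.65139e-05 = 1.16661e-05
Normaliser: 2.53823e-09 + 1.99612e-06 + 1.16661e-05 = 1.36648e-05
P(Level 2 | x₁,x₂) = 1.99612e-06 / 1.36648e-05 ≈ 0.1461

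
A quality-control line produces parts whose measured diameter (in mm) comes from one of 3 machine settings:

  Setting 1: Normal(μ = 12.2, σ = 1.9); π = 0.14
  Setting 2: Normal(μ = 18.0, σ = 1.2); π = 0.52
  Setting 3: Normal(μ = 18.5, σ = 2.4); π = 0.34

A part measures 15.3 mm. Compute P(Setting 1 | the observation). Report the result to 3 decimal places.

0.174

By Bayes' theorem, P(k | x) = π_k f_k(x) / Σ_j π_j f_j(x).
Normal densities:
  L_1 = 0.0554753
  L_2 = 0.0264497
  L_3 = 0.0683375
Unnormalised posteriors:
  π_1·L_1 = 0.14 × 0.0554753 = 0.00776654
  π_2·L_2 = 0.52 × 0.0264497 = 0.0137538
  π_3·L_3 = 0.34 × 0.0683375 = 0.0232348
Denominator: 0.00776654 + 0.0137538 + 0.0232348 = 0.0447552
P(Setting 1 | data) = 0.00776654 / 0.0447552 ≈ 0.174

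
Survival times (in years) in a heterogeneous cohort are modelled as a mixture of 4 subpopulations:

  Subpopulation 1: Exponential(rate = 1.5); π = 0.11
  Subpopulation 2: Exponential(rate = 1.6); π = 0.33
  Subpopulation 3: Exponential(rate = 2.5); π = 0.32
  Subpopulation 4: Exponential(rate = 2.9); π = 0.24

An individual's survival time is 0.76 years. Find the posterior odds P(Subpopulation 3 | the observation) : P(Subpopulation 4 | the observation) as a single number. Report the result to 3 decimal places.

1.558

Since P(k|x) ∝ π_k f_k(x), the posterior odds are π_i f_i(x) / (π_j f_j(x)).
Component likelihoods at x = 0.76 years:
  f_1 = 1.5·e^(−1.5·0.76) = 1.5·e^(−1.1400) = 0.479729
  f_2 = 1.6·e^(−1.6·0.76) = 1.6·e^(−1.2160) = 0.474262
  f_3 = 2.5·e^(−2.5·0.76) = 2.5·e^(−1.9000) = 0.373922
  f_4 = 2.9·e^(−2.9·0.76) = 2.9·e^(−2.2040) = 0.320046
0.119655 / 0.0768111 ≈ 1.558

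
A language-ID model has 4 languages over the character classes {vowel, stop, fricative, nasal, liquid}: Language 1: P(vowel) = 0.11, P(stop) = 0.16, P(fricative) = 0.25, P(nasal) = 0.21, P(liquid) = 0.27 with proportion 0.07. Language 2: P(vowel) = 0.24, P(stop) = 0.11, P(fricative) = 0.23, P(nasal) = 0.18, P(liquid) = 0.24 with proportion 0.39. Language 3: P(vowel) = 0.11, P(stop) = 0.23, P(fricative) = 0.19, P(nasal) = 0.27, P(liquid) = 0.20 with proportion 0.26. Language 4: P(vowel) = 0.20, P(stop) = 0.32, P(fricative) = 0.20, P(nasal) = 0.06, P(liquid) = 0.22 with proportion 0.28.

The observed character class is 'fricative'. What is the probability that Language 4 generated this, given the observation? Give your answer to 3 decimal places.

0.263

P(component k | x) = P(Z=k)·f_k(x) / marginal(x), where marginal(x) = Σ_j P(Z=j)·f_j(x).
Categorical probabilities:
  f_1 = P(fricative | comp) = 0.25
  f_2 = P(fricative | comp) = 0.23
  f_3 = P(fricative | comp) = 0.19
  f_4 = P(fricative | comp) = 0.20
Weight by the priors:
  P(Z=1)·f_1 = 0.07 × 0.25 = 0.0175
  P(Z=2)·f_2 = 0.39 × 0.23 = 0.0897
  P(Z=3)·f_3 = 0.26 × 0.19 = 0.0494
  P(Z=4)·f_4 = 0.28 × 0.2 = 0.056
Denominator: 0.0175 + 0.0897 + 0.0494 + 0.056 = 0.2126
P(Language 4 | the observation) = 0.056 / 0.2126 ≈ 0.263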